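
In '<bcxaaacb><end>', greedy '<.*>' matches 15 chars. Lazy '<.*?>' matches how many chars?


Greedy '<.*>' tries to match as MUCH as possible.
Lazy '<.*?>' tries to match as LITTLE as possible.

String: '<bcxaaacb><end>'
Greedy '<.*>' starts at first '<' and extends to the LAST '>': '<bcxaaacb><end>' (15 chars)
Lazy '<.*?>' starts at first '<' and stops at the FIRST '>': '<bcxaaacb>' (10 chars)

10


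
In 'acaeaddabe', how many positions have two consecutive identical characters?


Looking for consecutive identical characters in 'acaeaddabe':
  pos 0-1: 'a' vs 'c' -> different
  pos 1-2: 'c' vs 'a' -> different
  pos 2-3: 'a' vs 'e' -> different
  pos 3-4: 'e' vs 'a' -> different
  pos 4-5: 'a' vs 'd' -> different
  pos 5-6: 'd' vs 'd' -> MATCH ('dd')
  pos 6-7: 'd' vs 'a' -> different
  pos 7-8: 'a' vs 'b' -> different
  pos 8-9: 'b' vs 'e' -> different
Consecutive identical pairs: ['dd']
Count: 1

1


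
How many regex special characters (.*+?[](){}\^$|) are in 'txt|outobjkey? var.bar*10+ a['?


Regex special characters are: . * + ? [ ] ( ) { } \ ^ $ |
Scanning 'txt|outobjkey? var.bar*10+ a[':
  pos 3: '|' -> SPECIAL
  pos 13: '?' -> SPECIAL
  pos 18: '.' -> SPECIAL
  pos 22: '*' -> SPECIAL
  pos 25: '+' -> SPECIAL
  pos 28: '[' -> SPECIAL
Special chars found: ['|', '?', '.', '*', '+', '[']
Total: 6

6


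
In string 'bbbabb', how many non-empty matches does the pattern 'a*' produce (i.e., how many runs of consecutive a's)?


Pattern 'a*' matches zero or more a's. We want non-empty runs of consecutive a's.
String: 'bbbabb'
Walking through the string to find runs of a's:
  Run 1: positions 3-3 -> 'a'
Non-empty runs found: ['a']
Count: 1

1


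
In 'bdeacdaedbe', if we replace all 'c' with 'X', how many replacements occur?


re.sub('c', 'X', text) replaces every occurrence of 'c' with 'X'.
Text: 'bdeacdaedbe'
Scanning for 'c':
  pos 4: 'c' -> replacement #1
Total replacements: 1

1


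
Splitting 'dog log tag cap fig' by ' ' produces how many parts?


Splitting by ' ' breaks the string at each occurrence of the separator.
Text: 'dog log tag cap fig'
Parts after split:
  Part 1: 'dog'
  Part 2: 'log'
  Part 3: 'tag'
  Part 4: 'cap'
  Part 5: 'fig'
Total parts: 5

5


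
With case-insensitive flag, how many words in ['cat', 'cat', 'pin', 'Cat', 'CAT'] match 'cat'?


Case-insensitive matching: compare each word's lowercase form to 'cat'.
  'cat' -> lower='cat' -> MATCH
  'cat' -> lower='cat' -> MATCH
  'pin' -> lower='pin' -> no
  'Cat' -> lower='cat' -> MATCH
  'CAT' -> lower='cat' -> MATCH
Matches: ['cat', 'cat', 'Cat', 'CAT']
Count: 4

4


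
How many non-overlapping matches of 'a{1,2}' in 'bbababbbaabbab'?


Pattern 'a{1,2}' matches between 1 and 2 consecutive a's (greedy).
String: 'bbababbbaabbab'
Finding runs of a's and applying greedy matching:
  Run at pos 2: 'a' (length 1)
  Run at pos 4: 'a' (length 1)
  Run at pos 8: 'aa' (length 2)
  Run at pos 12: 'a' (length 1)
Matches: ['a', 'a', 'aa', 'a']
Count: 4

4


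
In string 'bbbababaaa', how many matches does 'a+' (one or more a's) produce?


Pattern 'a+' matches one or more consecutive a's.
String: 'bbbababaaa'
Scanning for runs of a:
  Match 1: 'a' (length 1)
  Match 2: 'a' (length 1)
  Match 3: 'aaa' (length 3)
Total matches: 3

3


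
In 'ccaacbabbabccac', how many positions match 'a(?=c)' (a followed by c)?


Lookahead 'a(?=c)' matches 'a' only when followed by 'c'.
String: 'ccaacbabbabccac'
Checking each position where char is 'a':
  pos 2: 'a' -> no (next='a')
  pos 3: 'a' -> MATCH (next='c')
  pos 6: 'a' -> no (next='b')
  pos 9: 'a' -> no (next='b')
  pos 13: 'a' -> MATCH (next='c')
Matching positions: [3, 13]
Count: 2

2


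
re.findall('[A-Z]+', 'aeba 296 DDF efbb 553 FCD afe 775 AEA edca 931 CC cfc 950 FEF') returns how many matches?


Pattern '[A-Z]+' finds one or more uppercase letters.
Text: 'aeba 296 DDF efbb 553 FCD afe 775 AEA edca 931 CC cfc 950 FEF'
Scanning for matches:
  Match 1: 'DDF'
  Match 2: 'FCD'
  Match 3: 'AEA'
  Match 4: 'CC'
  Match 5: 'FEF'
Total matches: 5

5


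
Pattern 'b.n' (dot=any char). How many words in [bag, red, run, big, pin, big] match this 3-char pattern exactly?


Pattern 'b.n' means: starts with 'b', any single char, ends with 'n'.
Checking each word (must be exactly 3 chars):
  'bag' (len=3): no
  'red' (len=3): no
  'run' (len=3): no
  'big' (len=3): no
  'pin' (len=3): no
  'big' (len=3): no
Matching words: []
Total: 0

0


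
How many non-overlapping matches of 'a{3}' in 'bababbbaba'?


Pattern 'a{3}' matches exactly 3 consecutive a's (greedy, non-overlapping).
String: 'bababbbaba'
Scanning for runs of a's:
  Run at pos 1: 'a' (length 1) -> 0 match(es)
  Run at pos 3: 'a' (length 1) -> 0 match(es)
  Run at pos 7: 'a' (length 1) -> 0 match(es)
  Run at pos 9: 'a' (length 1) -> 0 match(es)
Matches found: []
Total: 0

0


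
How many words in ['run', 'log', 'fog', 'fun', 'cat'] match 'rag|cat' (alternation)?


Alternation 'rag|cat' matches either 'rag' or 'cat'.
Checking each word:
  'run' -> no
  'log' -> no
  'fog' -> no
  'fun' -> no
  'cat' -> MATCH
Matches: ['cat']
Count: 1

1


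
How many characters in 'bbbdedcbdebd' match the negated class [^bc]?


Negated class [^bc] matches any char NOT in {b, c}
Scanning 'bbbdedcbdebd':
  pos 0: 'b' -> no (excluded)
  pos 1: 'b' -> no (excluded)
  pos 2: 'b' -> no (excluded)
  pos 3: 'd' -> MATCH
  pos 4: 'e' -> MATCH
  pos 5: 'd' -> MATCH
  pos 6: 'c' -> no (excluded)
  pos 7: 'b' -> no (excluded)
  pos 8: 'd' -> MATCH
  pos 9: 'e' -> MATCH
  pos 10: 'b' -> no (excluded)
  pos 11: 'd' -> MATCH
Total matches: 6

6


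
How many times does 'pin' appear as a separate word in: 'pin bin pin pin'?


Scanning each word for exact match 'pin':
  Word 1: 'pin' -> MATCH
  Word 2: 'bin' -> no
  Word 3: 'pin' -> MATCH
  Word 4: 'pin' -> MATCH
Total matches: 3

3


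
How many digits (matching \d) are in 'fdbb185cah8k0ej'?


\d matches any digit 0-9.
Scanning 'fdbb185cah8k0ej':
  pos 4: '1' -> DIGIT
  pos 5: '8' -> DIGIT
  pos 6: '5' -> DIGIT
  pos 10: '8' -> DIGIT
  pos 12: '0' -> DIGIT
Digits found: ['1', '8', '5', '8', '0']
Total: 5

5


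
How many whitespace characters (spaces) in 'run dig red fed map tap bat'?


\s matches whitespace characters (spaces, tabs, etc.).
Text: 'run dig red fed map tap bat'
This text has 7 words separated by spaces.
Number of spaces = number of words - 1 = 7 - 1 = 6

6


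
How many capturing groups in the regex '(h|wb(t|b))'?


To count capturing groups, count each '(' that starts a group.
Pattern: '(h|wb(t|b))'
Walking through the pattern:
  Position 0: '(' -> group #1
  Position 5: '(' -> group #2
Total capturing groups: 2

2


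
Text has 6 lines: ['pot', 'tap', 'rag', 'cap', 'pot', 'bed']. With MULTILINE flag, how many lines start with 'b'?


With MULTILINE flag, ^ matches the start of each line.
Lines: ['pot', 'tap', 'rag', 'cap', 'pot', 'bed']
Checking which lines start with 'b':
  Line 1: 'pot' -> no
  Line 2: 'tap' -> no
  Line 3: 'rag' -> no
  Line 4: 'cap' -> no
  Line 5: 'pot' -> no
  Line 6: 'bed' -> MATCH
Matching lines: ['bed']
Count: 1

1


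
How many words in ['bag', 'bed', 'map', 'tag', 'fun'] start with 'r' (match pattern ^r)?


Pattern ^r anchors to start of word. Check which words begin with 'r':
  'bag' -> no
  'bed' -> no
  'map' -> no
  'tag' -> no
  'fun' -> no
Matching words: []
Count: 0

0


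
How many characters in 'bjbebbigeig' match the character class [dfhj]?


Character class [dfhj] matches any of: {d, f, h, j}
Scanning string 'bjbebbigeig' character by character:
  pos 0: 'b' -> no
  pos 1: 'j' -> MATCH
  pos 2: 'b' -> no
  pos 3: 'e' -> no
  pos 4: 'b' -> no
  pos 5: 'b' -> no
  pos 6: 'i' -> no
  pos 7: 'g' -> no
  pos 8: 'e' -> no
  pos 9: 'i' -> no
  pos 10: 'g' -> no
Total matches: 1

1


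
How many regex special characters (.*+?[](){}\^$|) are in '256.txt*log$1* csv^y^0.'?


Regex special characters are: . * + ? [ ] ( ) { } \ ^ $ |
Scanning '256.txt*log$1* csv^y^0.':
  pos 3: '.' -> SPECIAL
  pos 7: '*' -> SPECIAL
  pos 11: '$' -> SPECIAL
  pos 13: '*' -> SPECIAL
  pos 18: '^' -> SPECIAL
  pos 20: '^' -> SPECIAL
  pos 22: '.' -> SPECIAL
Special chars found: ['.', '*', '$', '*', '^', '^', '.']
Total: 7

7


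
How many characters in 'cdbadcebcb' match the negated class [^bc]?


Negated class [^bc] matches any char NOT in {b, c}
Scanning 'cdbadcebcb':
  pos 0: 'c' -> no (excluded)
  pos 1: 'd' -> MATCH
  pos 2: 'b' -> no (excluded)
  pos 3: 'a' -> MATCH
  pos 4: 'd' -> MATCH
  pos 5: 'c' -> no (excluded)
  pos 6: 'e' -> MATCH
  pos 7: 'b' -> no (excluded)
  pos 8: 'c' -> no (excluded)
  pos 9: 'b' -> no (excluded)
Total matches: 4

4


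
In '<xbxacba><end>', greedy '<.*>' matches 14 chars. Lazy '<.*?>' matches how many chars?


Greedy '<.*>' tries to match as MUCH as possible.
Lazy '<.*?>' tries to match as LITTLE as possible.

String: '<xbxacba><end>'
Greedy '<.*>' starts at first '<' and extends to the LAST '>': '<xbxacba><end>' (14 chars)
Lazy '<.*?>' starts at first '<' and stops at the FIRST '>': '<xbxacba>' (9 chars)

9


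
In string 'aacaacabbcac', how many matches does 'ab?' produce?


Pattern 'ab?' matches 'a' optionally followed by 'b'.
String: 'aacaacabbcac'
Scanning left to right for 'a' then checking next char:
  Match 1: 'a' (a not followed by b)
  Match 2: 'a' (a not followed by b)
  Match 3: 'a' (a not followed by b)
  Match 4: 'a' (a not followed by b)
  Match 5: 'ab' (a followed by b)
  Match 6: 'a' (a not followed by b)
Total matches: 6

6


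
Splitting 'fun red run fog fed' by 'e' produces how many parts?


Splitting by 'e' breaks the string at each occurrence of the separator.
Text: 'fun red run fog fed'
Parts after split:
  Part 1: 'fun r'
  Part 2: 'd run fog f'
  Part 3: 'd'
Total parts: 3

3


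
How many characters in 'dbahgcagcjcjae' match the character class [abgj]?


Character class [abgj] matches any of: {a, b, g, j}
Scanning string 'dbahgcagcjcjae' character by character:
  pos 0: 'd' -> no
  pos 1: 'b' -> MATCH
  pos 2: 'a' -> MATCH
  pos 3: 'h' -> no
  pos 4: 'g' -> MATCH
  pos 5: 'c' -> no
  pos 6: 'a' -> MATCH
  pos 7: 'g' -> MATCH
  pos 8: 'c' -> no
  pos 9: 'j' -> MATCH
  pos 10: 'c' -> no
  pos 11: 'j' -> MATCH
  pos 12: 'a' -> MATCH
  pos 13: 'e' -> no
Total matches: 8

8


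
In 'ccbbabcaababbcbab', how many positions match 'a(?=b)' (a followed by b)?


Lookahead 'a(?=b)' matches 'a' only when followed by 'b'.
String: 'ccbbabcaababbcbab'
Checking each position where char is 'a':
  pos 4: 'a' -> MATCH (next='b')
  pos 7: 'a' -> no (next='a')
  pos 8: 'a' -> MATCH (next='b')
  pos 10: 'a' -> MATCH (next='b')
  pos 15: 'a' -> MATCH (next='b')
Matching positions: [4, 8, 10, 15]
Count: 4

4


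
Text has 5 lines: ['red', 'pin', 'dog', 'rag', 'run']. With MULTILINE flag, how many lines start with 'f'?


With MULTILINE flag, ^ matches the start of each line.
Lines: ['red', 'pin', 'dog', 'rag', 'run']
Checking which lines start with 'f':
  Line 1: 'red' -> no
  Line 2: 'pin' -> no
  Line 3: 'dog' -> no
  Line 4: 'rag' -> no
  Line 5: 'run' -> no
Matching lines: []
Count: 0

0


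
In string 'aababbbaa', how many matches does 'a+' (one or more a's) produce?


Pattern 'a+' matches one or more consecutive a's.
String: 'aababbbaa'
Scanning for runs of a:
  Match 1: 'aa' (length 2)
  Match 2: 'a' (length 1)
  Match 3: 'aa' (length 2)
Total matches: 3

3


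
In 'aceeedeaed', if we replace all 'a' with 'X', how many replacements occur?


re.sub('a', 'X', text) replaces every occurrence of 'a' with 'X'.
Text: 'aceeedeaed'
Scanning for 'a':
  pos 0: 'a' -> replacement #1
  pos 7: 'a' -> replacement #2
Total replacements: 2

2


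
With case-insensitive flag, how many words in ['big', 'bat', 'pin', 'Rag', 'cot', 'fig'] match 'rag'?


Case-insensitive matching: compare each word's lowercase form to 'rag'.
  'big' -> lower='big' -> no
  'bat' -> lower='bat' -> no
  'pin' -> lower='pin' -> no
  'Rag' -> lower='rag' -> MATCH
  'cot' -> lower='cot' -> no
  'fig' -> lower='fig' -> no
Matches: ['Rag']
Count: 1

1


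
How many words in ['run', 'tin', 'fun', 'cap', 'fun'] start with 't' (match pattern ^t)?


Pattern ^t anchors to start of word. Check which words begin with 't':
  'run' -> no
  'tin' -> MATCH (starts with 't')
  'fun' -> no
  'cap' -> no
  'fun' -> no
Matching words: ['tin']
Count: 1

1


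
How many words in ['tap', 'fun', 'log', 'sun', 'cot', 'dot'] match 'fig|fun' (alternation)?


Alternation 'fig|fun' matches either 'fig' or 'fun'.
Checking each word:
  'tap' -> no
  'fun' -> MATCH
  'log' -> no
  'sun' -> no
  'cot' -> no
  'dot' -> no
Matches: ['fun']
Count: 1

1


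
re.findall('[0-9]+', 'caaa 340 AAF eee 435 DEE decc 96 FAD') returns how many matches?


Pattern '[0-9]+' finds one or more digits.
Text: 'caaa 340 AAF eee 435 DEE decc 96 FAD'
Scanning for matches:
  Match 1: '340'
  Match 2: '435'
  Match 3: '96'
Total matches: 3

3


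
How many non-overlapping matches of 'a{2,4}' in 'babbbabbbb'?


Pattern 'a{2,4}' matches between 2 and 4 consecutive a's (greedy).
String: 'babbbabbbb'
Finding runs of a's and applying greedy matching:
  Run at pos 1: 'a' (length 1)
  Run at pos 5: 'a' (length 1)
Matches: []
Count: 0

0


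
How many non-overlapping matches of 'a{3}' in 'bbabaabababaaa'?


Pattern 'a{3}' matches exactly 3 consecutive a's (greedy, non-overlapping).
String: 'bbabaabababaaa'
Scanning for runs of a's:
  Run at pos 2: 'a' (length 1) -> 0 match(es)
  Run at pos 4: 'aa' (length 2) -> 0 match(es)
  Run at pos 7: 'a' (length 1) -> 0 match(es)
  Run at pos 9: 'a' (length 1) -> 0 match(es)
  Run at pos 11: 'aaa' (length 3) -> 1 match(es)
Matches found: ['aaa']
Total: 1

1


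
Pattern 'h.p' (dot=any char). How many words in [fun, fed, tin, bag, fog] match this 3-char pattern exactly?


Pattern 'h.p' means: starts with 'h', any single char, ends with 'p'.
Checking each word (must be exactly 3 chars):
  'fun' (len=3): no
  'fed' (len=3): no
  'tin' (len=3): no
  'bag' (len=3): no
  'fog' (len=3): no
Matching words: []
Total: 0

0


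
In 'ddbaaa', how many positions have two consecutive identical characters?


Looking for consecutive identical characters in 'ddbaaa':
  pos 0-1: 'd' vs 'd' -> MATCH ('dd')
  pos 1-2: 'd' vs 'b' -> different
  pos 2-3: 'b' vs 'a' -> different
  pos 3-4: 'a' vs 'a' -> MATCH ('aa')
  pos 4-5: 'a' vs 'a' -> MATCH ('aa')
Consecutive identical pairs: ['dd', 'aa', 'aa']
Count: 3

3


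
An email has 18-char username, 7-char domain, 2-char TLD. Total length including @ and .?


An email address has format: username@domain.tld
Username length: 18
'@' character: 1
Domain length: 7
'.' character: 1
TLD length: 2
Total = 18 + 1 + 7 + 1 + 2 = 29

29


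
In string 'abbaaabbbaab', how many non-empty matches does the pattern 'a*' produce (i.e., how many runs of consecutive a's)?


Pattern 'a*' matches zero or more a's. We want non-empty runs of consecutive a's.
String: 'abbaaabbbaab'
Walking through the string to find runs of a's:
  Run 1: positions 0-0 -> 'a'
  Run 2: positions 3-5 -> 'aaa'
  Run 3: positions 9-10 -> 'aa'
Non-empty runs found: ['a', 'aaa', 'aa']
Count: 3

3


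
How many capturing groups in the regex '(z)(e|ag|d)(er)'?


To count capturing groups, count each '(' that starts a group.
Pattern: '(z)(e|ag|d)(er)'
Walking through the pattern:
  Position 0: '(' -> group #1
  Position 3: '(' -> group #2
  Position 11: '(' -> group #3
Total capturing groups: 3

3


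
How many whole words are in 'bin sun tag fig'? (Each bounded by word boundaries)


Word boundaries (\b) mark the start/end of each word.
Text: 'bin sun tag fig'
Splitting by whitespace:
  Word 1: 'bin'
  Word 2: 'sun'
  Word 3: 'tag'
  Word 4: 'fig'
Total whole words: 4

4


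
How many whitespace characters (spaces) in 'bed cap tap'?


\s matches whitespace characters (spaces, tabs, etc.).
Text: 'bed cap tap'
This text has 3 words separated by spaces.
Number of spaces = number of words - 1 = 3 - 1 = 2

2


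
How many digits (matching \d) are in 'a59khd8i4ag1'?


\d matches any digit 0-9.
Scanning 'a59khd8i4ag1':
  pos 1: '5' -> DIGIT
  pos 2: '9' -> DIGIT
  pos 6: '8' -> DIGIT
  pos 8: '4' -> DIGIT
  pos 11: '1' -> DIGIT
Digits found: ['5', '9', '8', '4', '1']
Total: 5

5


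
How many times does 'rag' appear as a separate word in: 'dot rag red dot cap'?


Scanning each word for exact match 'rag':
  Word 1: 'dot' -> no
  Word 2: 'rag' -> MATCH
  Word 3: 'red' -> no
  Word 4: 'dot' -> no
  Word 5: 'cap' -> no
Total matches: 1

1


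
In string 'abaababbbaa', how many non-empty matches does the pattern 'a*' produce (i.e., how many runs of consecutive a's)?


Pattern 'a*' matches zero or more a's. We want non-empty runs of consecutive a's.
String: 'abaababbbaa'
Walking through the string to find runs of a's:
  Run 1: positions 0-0 -> 'a'
  Run 2: positions 2-3 -> 'aa'
  Run 3: positions 5-5 -> 'a'
  Run 4: positions 9-10 -> 'aa'
Non-empty runs found: ['a', 'aa', 'a', 'aa']
Count: 4

4


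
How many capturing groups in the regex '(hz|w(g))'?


To count capturing groups, count each '(' that starts a group.
Pattern: '(hz|w(g))'
Walking through the pattern:
  Position 0: '(' -> group #1
  Position 5: '(' -> group #2
Total capturing groups: 2

2


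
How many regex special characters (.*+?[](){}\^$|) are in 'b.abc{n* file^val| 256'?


Regex special characters are: . * + ? [ ] ( ) { } \ ^ $ |
Scanning 'b.abc{n* file^val| 256':
  pos 1: '.' -> SPECIAL
  pos 5: '{' -> SPECIAL
  pos 7: '*' -> SPECIAL
  pos 13: '^' -> SPECIAL
  pos 17: '|' -> SPECIAL
Special chars found: ['.', '{', '*', '^', '|']
Total: 5

5


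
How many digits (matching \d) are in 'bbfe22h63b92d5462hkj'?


\d matches any digit 0-9.
Scanning 'bbfe22h63b92d5462hkj':
  pos 4: '2' -> DIGIT
  pos 5: '2' -> DIGIT
  pos 7: '6' -> DIGIT
  pos 8: '3' -> DIGIT
  pos 10: '9' -> DIGIT
  pos 11: '2' -> DIGIT
  pos 13: '5' -> DIGIT
  pos 14: '4' -> DIGIT
  pos 15: '6' -> DIGIT
  pos 16: '2' -> DIGIT
Digits found: ['2', '2', '6', '3', '9', '2', '5', '4', '6', '2']
Total: 10

10


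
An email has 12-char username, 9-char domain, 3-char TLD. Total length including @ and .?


An email address has format: username@domain.tld
Username length: 12
'@' character: 1
Domain length: 9
'.' character: 1
TLD length: 3
Total = 12 + 1 + 9 + 1 + 3 = 26

26


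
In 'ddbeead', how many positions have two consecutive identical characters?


Looking for consecutive identical characters in 'ddbeead':
  pos 0-1: 'd' vs 'd' -> MATCH ('dd')
  pos 1-2: 'd' vs 'b' -> different
  pos 2-3: 'b' vs 'e' -> different
  pos 3-4: 'e' vs 'e' -> MATCH ('ee')
  pos 4-5: 'e' vs 'a' -> different
  pos 5-6: 'a' vs 'd' -> different
Consecutive identical pairs: ['dd', 'ee']
Count: 2

2


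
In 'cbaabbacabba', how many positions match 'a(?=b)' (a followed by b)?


Lookahead 'a(?=b)' matches 'a' only when followed by 'b'.
String: 'cbaabbacabba'
Checking each position where char is 'a':
  pos 2: 'a' -> no (next='a')
  pos 3: 'a' -> MATCH (next='b')
  pos 6: 'a' -> no (next='c')
  pos 8: 'a' -> MATCH (next='b')
Matching positions: [3, 8]
Count: 2

2


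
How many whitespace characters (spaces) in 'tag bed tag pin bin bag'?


\s matches whitespace characters (spaces, tabs, etc.).
Text: 'tag bed tag pin bin bag'
This text has 6 words separated by spaces.
Number of spaces = number of words - 1 = 6 - 1 = 5

5


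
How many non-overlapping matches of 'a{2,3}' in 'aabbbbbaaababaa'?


Pattern 'a{2,3}' matches between 2 and 3 consecutive a's (greedy).
String: 'aabbbbbaaababaa'
Finding runs of a's and applying greedy matching:
  Run at pos 0: 'aa' (length 2)
  Run at pos 7: 'aaa' (length 3)
  Run at pos 11: 'a' (length 1)
  Run at pos 13: 'aa' (length 2)
Matches: ['aa', 'aaa', 'aa']
Count: 3

3


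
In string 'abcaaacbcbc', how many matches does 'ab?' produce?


Pattern 'ab?' matches 'a' optionally followed by 'b'.
String: 'abcaaacbcbc'
Scanning left to right for 'a' then checking next char:
  Match 1: 'ab' (a followed by b)
  Match 2: 'a' (a not followed by b)
  Match 3: 'a' (a not followed by b)
  Match 4: 'a' (a not followed by b)
Total matches: 4

4


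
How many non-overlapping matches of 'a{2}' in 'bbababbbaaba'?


Pattern 'a{2}' matches exactly 2 consecutive a's (greedy, non-overlapping).
String: 'bbababbbaaba'
Scanning for runs of a's:
  Run at pos 2: 'a' (length 1) -> 0 match(es)
  Run at pos 4: 'a' (length 1) -> 0 match(es)
  Run at pos 8: 'aa' (length 2) -> 1 match(es)
  Run at pos 11: 'a' (length 1) -> 0 match(es)
Matches found: ['aa']
Total: 1

1


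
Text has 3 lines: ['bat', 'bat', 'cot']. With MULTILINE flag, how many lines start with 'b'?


With MULTILINE flag, ^ matches the start of each line.
Lines: ['bat', 'bat', 'cot']
Checking which lines start with 'b':
  Line 1: 'bat' -> MATCH
  Line 2: 'bat' -> MATCH
  Line 3: 'cot' -> no
Matching lines: ['bat', 'bat']
Count: 2

2


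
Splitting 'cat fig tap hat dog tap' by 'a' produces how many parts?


Splitting by 'a' breaks the string at each occurrence of the separator.
Text: 'cat fig tap hat dog tap'
Parts after split:
  Part 1: 'c'
  Part 2: 't fig t'
  Part 3: 'p h'
  Part 4: 't dog t'
  Part 5: 'p'
Total parts: 5

5


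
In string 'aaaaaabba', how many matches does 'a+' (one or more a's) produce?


Pattern 'a+' matches one or more consecutive a's.
String: 'aaaaaabba'
Scanning for runs of a:
  Match 1: 'aaaaaa' (length 6)
  Match 2: 'a' (length 1)
Total matches: 2

2


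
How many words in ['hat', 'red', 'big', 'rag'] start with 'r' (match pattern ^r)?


Pattern ^r anchors to start of word. Check which words begin with 'r':
  'hat' -> no
  'red' -> MATCH (starts with 'r')
  'big' -> no
  'rag' -> MATCH (starts with 'r')
Matching words: ['red', 'rag']
Count: 2

2


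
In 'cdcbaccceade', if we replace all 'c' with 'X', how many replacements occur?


re.sub('c', 'X', text) replaces every occurrence of 'c' with 'X'.
Text: 'cdcbaccceade'
Scanning for 'c':
  pos 0: 'c' -> replacement #1
  pos 2: 'c' -> replacement #2
  pos 5: 'c' -> replacement #3
  pos 6: 'c' -> replacement #4
  pos 7: 'c' -> replacement #5
Total replacements: 5

5


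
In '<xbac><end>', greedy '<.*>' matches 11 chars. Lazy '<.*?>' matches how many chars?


Greedy '<.*>' tries to match as MUCH as possible.
Lazy '<.*?>' tries to match as LITTLE as possible.

String: '<xbac><end>'
Greedy '<.*>' starts at first '<' and extends to the LAST '>': '<xbac><end>' (11 chars)
Lazy '<.*?>' starts at first '<' and stops at the FIRST '>': '<xbac>' (6 chars)

6


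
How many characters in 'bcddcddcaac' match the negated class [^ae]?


Negated class [^ae] matches any char NOT in {a, e}
Scanning 'bcddcddcaac':
  pos 0: 'b' -> MATCH
  pos 1: 'c' -> MATCH
  pos 2: 'd' -> MATCH
  pos 3: 'd' -> MATCH
  pos 4: 'c' -> MATCH
  pos 5: 'd' -> MATCH
  pos 6: 'd' -> MATCH
  pos 7: 'c' -> MATCH
  pos 8: 'a' -> no (excluded)
  pos 9: 'a' -> no (excluded)
  pos 10: 'c' -> MATCH
Total matches: 9

9


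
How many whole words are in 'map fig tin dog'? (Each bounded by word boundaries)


Word boundaries (\b) mark the start/end of each word.
Text: 'map fig tin dog'
Splitting by whitespace:
  Word 1: 'map'
  Word 2: 'fig'
  Word 3: 'tin'
  Word 4: 'dog'
Total whole words: 4

4


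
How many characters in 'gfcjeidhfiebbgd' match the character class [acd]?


Character class [acd] matches any of: {a, c, d}
Scanning string 'gfcjeidhfiebbgd' character by character:
  pos 0: 'g' -> no
  pos 1: 'f' -> no
  pos 2: 'c' -> MATCH
  pos 3: 'j' -> no
  pos 4: 'e' -> no
  pos 5: 'i' -> no
  pos 6: 'd' -> MATCH
  pos 7: 'h' -> no
  pos 8: 'f' -> no
  pos 9: 'i' -> no
  pos 10: 'e' -> no
  pos 11: 'b' -> no
  pos 12: 'b' -> no
  pos 13: 'g' -> no
  pos 14: 'd' -> MATCH
Total matches: 3

3


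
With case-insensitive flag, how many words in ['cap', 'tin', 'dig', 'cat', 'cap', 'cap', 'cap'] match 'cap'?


Case-insensitive matching: compare each word's lowercase form to 'cap'.
  'cap' -> lower='cap' -> MATCH
  'tin' -> lower='tin' -> no
  'dig' -> lower='dig' -> no
  'cat' -> lower='cat' -> no
  'cap' -> lower='cap' -> MATCH
  'cap' -> lower='cap' -> MATCH
  'cap' -> lower='cap' -> MATCH
Matches: ['cap', 'cap', 'cap', 'cap']
Count: 4

4


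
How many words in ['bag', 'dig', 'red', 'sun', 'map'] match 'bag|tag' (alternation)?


Alternation 'bag|tag' matches either 'bag' or 'tag'.
Checking each word:
  'bag' -> MATCH
  'dig' -> no
  'red' -> no
  'sun' -> no
  'map' -> no
Matches: ['bag']
Count: 1

1


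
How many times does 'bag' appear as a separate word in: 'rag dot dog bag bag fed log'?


Scanning each word for exact match 'bag':
  Word 1: 'rag' -> no
  Word 2: 'dot' -> no
  Word 3: 'dog' -> no
  Word 4: 'bag' -> MATCH
  Word 5: 'bag' -> MATCH
  Word 6: 'fed' -> no
  Word 7: 'log' -> no
Total matches: 2

2


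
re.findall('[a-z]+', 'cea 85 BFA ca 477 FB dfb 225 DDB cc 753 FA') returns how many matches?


Pattern '[a-z]+' finds one or more lowercase letters.
Text: 'cea 85 BFA ca 477 FB dfb 225 DDB cc 753 FA'
Scanning for matches:
  Match 1: 'cea'
  Match 2: 'ca'
  Match 3: 'dfb'
  Match 4: 'cc'
Total matches: 4

4


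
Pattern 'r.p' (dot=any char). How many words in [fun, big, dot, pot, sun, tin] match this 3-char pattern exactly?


Pattern 'r.p' means: starts with 'r', any single char, ends with 'p'.
Checking each word (must be exactly 3 chars):
  'fun' (len=3): no
  'big' (len=3): no
  'dot' (len=3): no
  'pot' (len=3): no
  'sun' (len=3): no
  'tin' (len=3): no
Matching words: []
Total: 0

0


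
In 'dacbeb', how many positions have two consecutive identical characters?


Looking for consecutive identical characters in 'dacbeb':
  pos 0-1: 'd' vs 'a' -> different
  pos 1-2: 'a' vs 'c' -> different
  pos 2-3: 'c' vs 'b' -> different
  pos 3-4: 'b' vs 'e' -> different
  pos 4-5: 'e' vs 'b' -> different
Consecutive identical pairs: []
Count: 0

0


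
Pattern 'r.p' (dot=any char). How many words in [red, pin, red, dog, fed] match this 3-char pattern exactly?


Pattern 'r.p' means: starts with 'r', any single char, ends with 'p'.
Checking each word (must be exactly 3 chars):
  'red' (len=3): no
  'pin' (len=3): no
  'red' (len=3): no
  'dog' (len=3): no
  'fed' (len=3): no
Matching words: []
Total: 0

0


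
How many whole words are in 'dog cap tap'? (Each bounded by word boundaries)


Word boundaries (\b) mark the start/end of each word.
Text: 'dog cap tap'
Splitting by whitespace:
  Word 1: 'dog'
  Word 2: 'cap'
  Word 3: 'tap'
Total whole words: 3

3


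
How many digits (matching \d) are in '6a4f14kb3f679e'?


\d matches any digit 0-9.
Scanning '6a4f14kb3f679e':
  pos 0: '6' -> DIGIT
  pos 2: '4' -> DIGIT
  pos 4: '1' -> DIGIT
  pos 5: '4' -> DIGIT
  pos 8: '3' -> DIGIT
  pos 10: '6' -> DIGIT
  pos 11: '7' -> DIGIT
  pos 12: '9' -> DIGIT
Digits found: ['6', '4', '1', '4', '3', '6', '7', '9']
Total: 8

8


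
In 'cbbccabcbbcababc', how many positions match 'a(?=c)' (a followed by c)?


Lookahead 'a(?=c)' matches 'a' only when followed by 'c'.
String: 'cbbccabcbbcababc'
Checking each position where char is 'a':
  pos 5: 'a' -> no (next='b')
  pos 11: 'a' -> no (next='b')
  pos 13: 'a' -> no (next='b')
Matching positions: []
Count: 0

0


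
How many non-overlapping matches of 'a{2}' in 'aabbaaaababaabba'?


Pattern 'a{2}' matches exactly 2 consecutive a's (greedy, non-overlapping).
String: 'aabbaaaababaabba'
Scanning for runs of a's:
  Run at pos 0: 'aa' (length 2) -> 1 match(es)
  Run at pos 4: 'aaaa' (length 4) -> 2 match(es)
  Run at pos 9: 'a' (length 1) -> 0 match(es)
  Run at pos 11: 'aa' (length 2) -> 1 match(es)
  Run at pos 15: 'a' (length 1) -> 0 match(es)
Matches found: ['aa', 'aa', 'aa', 'aa']
Total: 4

4


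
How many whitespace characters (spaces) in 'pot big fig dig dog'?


\s matches whitespace characters (spaces, tabs, etc.).
Text: 'pot big fig dig dog'
This text has 5 words separated by spaces.
Number of spaces = number of words - 1 = 5 - 1 = 4

4


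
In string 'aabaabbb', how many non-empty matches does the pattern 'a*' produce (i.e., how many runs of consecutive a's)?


Pattern 'a*' matches zero or more a's. We want non-empty runs of consecutive a's.
String: 'aabaabbb'
Walking through the string to find runs of a's:
  Run 1: positions 0-1 -> 'aa'
  Run 2: positions 3-4 -> 'aa'
Non-empty runs found: ['aa', 'aa']
Count: 2

2


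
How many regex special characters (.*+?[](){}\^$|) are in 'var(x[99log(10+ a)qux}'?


Regex special characters are: . * + ? [ ] ( ) { } \ ^ $ |
Scanning 'var(x[99log(10+ a)qux}':
  pos 3: '(' -> SPECIAL
  pos 5: '[' -> SPECIAL
  pos 11: '(' -> SPECIAL
  pos 14: '+' -> SPECIAL
  pos 17: ')' -> SPECIAL
  pos 21: '}' -> SPECIAL
Special chars found: ['(', '[', '(', '+', ')', '}']
Total: 6

6


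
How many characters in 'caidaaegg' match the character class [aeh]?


Character class [aeh] matches any of: {a, e, h}
Scanning string 'caidaaegg' character by character:
  pos 0: 'c' -> no
  pos 1: 'a' -> MATCH
  pos 2: 'i' -> no
  pos 3: 'd' -> no
  pos 4: 'a' -> MATCH
  pos 5: 'a' -> MATCH
  pos 6: 'e' -> MATCH
  pos 7: 'g' -> no
  pos 8: 'g' -> no
Total matches: 4

4


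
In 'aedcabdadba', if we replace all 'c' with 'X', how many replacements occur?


re.sub('c', 'X', text) replaces every occurrence of 'c' with 'X'.
Text: 'aedcabdadba'
Scanning for 'c':
  pos 3: 'c' -> replacement #1
Total replacements: 1

1


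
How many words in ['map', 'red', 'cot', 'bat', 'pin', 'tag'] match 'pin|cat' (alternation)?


Alternation 'pin|cat' matches either 'pin' or 'cat'.
Checking each word:
  'map' -> no
  'red' -> no
  'cot' -> no
  'bat' -> no
  'pin' -> MATCH
  'tag' -> no
Matches: ['pin']
Count: 1

1


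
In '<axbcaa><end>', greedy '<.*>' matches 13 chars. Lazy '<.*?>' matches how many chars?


Greedy '<.*>' tries to match as MUCH as possible.
Lazy '<.*?>' tries to match as LITTLE as possible.

String: '<axbcaa><end>'
Greedy '<.*>' starts at first '<' and extends to the LAST '>': '<axbcaa><end>' (13 chars)
Lazy '<.*?>' starts at first '<' and stops at the FIRST '>': '<axbcaa>' (8 chars)

8


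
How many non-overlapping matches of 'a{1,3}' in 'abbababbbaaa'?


Pattern 'a{1,3}' matches between 1 and 3 consecutive a's (greedy).
String: 'abbababbbaaa'
Finding runs of a's and applying greedy matching:
  Run at pos 0: 'a' (length 1)
  Run at pos 3: 'a' (length 1)
  Run at pos 5: 'a' (length 1)
  Run at pos 9: 'aaa' (length 3)
Matches: ['a', 'a', 'a', 'aaa']
Count: 4

4


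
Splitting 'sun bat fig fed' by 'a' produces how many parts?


Splitting by 'a' breaks the string at each occurrence of the separator.
Text: 'sun bat fig fed'
Parts after split:
  Part 1: 'sun b'
  Part 2: 't fig fed'
Total parts: 2

2


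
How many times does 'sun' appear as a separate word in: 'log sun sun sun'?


Scanning each word for exact match 'sun':
  Word 1: 'log' -> no
  Word 2: 'sun' -> MATCH
  Word 3: 'sun' -> MATCH
  Word 4: 'sun' -> MATCH
Total matches: 3

3


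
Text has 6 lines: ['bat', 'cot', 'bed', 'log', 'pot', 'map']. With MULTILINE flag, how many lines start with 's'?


With MULTILINE flag, ^ matches the start of each line.
Lines: ['bat', 'cot', 'bed', 'log', 'pot', 'map']
Checking which lines start with 's':
  Line 1: 'bat' -> no
  Line 2: 'cot' -> no
  Line 3: 'bed' -> no
  Line 4: 'log' -> no
  Line 5: 'pot' -> no
  Line 6: 'map' -> no
Matching lines: []
Count: 0

0


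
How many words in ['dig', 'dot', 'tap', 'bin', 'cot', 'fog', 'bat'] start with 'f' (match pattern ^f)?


Pattern ^f anchors to start of word. Check which words begin with 'f':
  'dig' -> no
  'dot' -> no
  'tap' -> no
  'bin' -> no
  'cot' -> no
  'fog' -> MATCH (starts with 'f')
  'bat' -> no
Matching words: ['fog']
Count: 1

1


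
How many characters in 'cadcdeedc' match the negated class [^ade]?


Negated class [^ade] matches any char NOT in {a, d, e}
Scanning 'cadcdeedc':
  pos 0: 'c' -> MATCH
  pos 1: 'a' -> no (excluded)
  pos 2: 'd' -> no (excluded)
  pos 3: 'c' -> MATCH
  pos 4: 'd' -> no (excluded)
  pos 5: 'e' -> no (excluded)
  pos 6: 'e' -> no (excluded)
  pos 7: 'd' -> no (excluded)
  pos 8: 'c' -> MATCH
Total matches: 3

3


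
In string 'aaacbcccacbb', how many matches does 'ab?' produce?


Pattern 'ab?' matches 'a' optionally followed by 'b'.
String: 'aaacbcccacbb'
Scanning left to right for 'a' then checking next char:
  Match 1: 'a' (a not followed by b)
  Match 2: 'a' (a not followed by b)
  Match 3: 'a' (a not followed by b)
  Match 4: 'a' (a not followed by b)
Total matches: 4

4


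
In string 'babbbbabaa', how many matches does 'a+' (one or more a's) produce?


Pattern 'a+' matches one or more consecutive a's.
String: 'babbbbabaa'
Scanning for runs of a:
  Match 1: 'a' (length 1)
  Match 2: 'a' (length 1)
  Match 3: 'aa' (length 2)
Total matches: 3

3


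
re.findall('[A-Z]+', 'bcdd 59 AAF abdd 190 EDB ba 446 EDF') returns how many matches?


Pattern '[A-Z]+' finds one or more uppercase letters.
Text: 'bcdd 59 AAF abdd 190 EDB ba 446 EDF'
Scanning for matches:
  Match 1: 'AAF'
  Match 2: 'EDB'
  Match 3: 'EDF'
Total matches: 3

3


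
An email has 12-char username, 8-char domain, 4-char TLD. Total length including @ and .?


An email address has format: username@domain.tld
Username length: 12
'@' character: 1
Domain length: 8
'.' character: 1
TLD length: 4
Total = 12 + 1 + 8 + 1 + 4 = 26

26


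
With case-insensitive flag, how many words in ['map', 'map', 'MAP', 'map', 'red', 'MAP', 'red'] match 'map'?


Case-insensitive matching: compare each word's lowercase form to 'map'.
  'map' -> lower='map' -> MATCH
  'map' -> lower='map' -> MATCH
  'MAP' -> lower='map' -> MATCH
  'map' -> lower='map' -> MATCH
  'red' -> lower='red' -> no
  'MAP' -> lower='map' -> MATCH
  'red' -> lower='red' -> no
Matches: ['map', 'map', 'MAP', 'map', 'MAP']
Count: 5

5


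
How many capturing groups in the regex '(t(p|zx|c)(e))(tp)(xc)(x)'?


To count capturing groups, count each '(' that starts a group.
Pattern: '(t(p|zx|c)(e))(tp)(xc)(x)'
Walking through the pattern:
  Position 0: '(' -> group #1
  Position 2: '(' -> group #2
  Position 10: '(' -> group #3
  Position 14: '(' -> group #4
  Position 18: '(' -> group #5
  Position 22: '(' -> group #6
Total capturing groups: 6

6


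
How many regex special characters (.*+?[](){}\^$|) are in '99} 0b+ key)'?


Regex special characters are: . * + ? [ ] ( ) { } \ ^ $ |
Scanning '99} 0b+ key)':
  pos 2: '}' -> SPECIAL
  pos 6: '+' -> SPECIAL
  pos 11: ')' -> SPECIAL
Special chars found: ['}', '+', ')']
Total: 3

3


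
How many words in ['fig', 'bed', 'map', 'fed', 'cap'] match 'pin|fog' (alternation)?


Alternation 'pin|fog' matches either 'pin' or 'fog'.
Checking each word:
  'fig' -> no
  'bed' -> no
  'map' -> no
  'fed' -> no
  'cap' -> no
Matches: []
Count: 0

0


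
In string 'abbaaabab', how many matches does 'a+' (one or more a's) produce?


Pattern 'a+' matches one or more consecutive a's.
String: 'abbaaabab'
Scanning for runs of a:
  Match 1: 'a' (length 1)
  Match 2: 'aaa' (length 3)
  Match 3: 'a' (length 1)
Total matches: 3

3


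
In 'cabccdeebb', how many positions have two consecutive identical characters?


Looking for consecutive identical characters in 'cabccdeebb':
  pos 0-1: 'c' vs 'a' -> different
  pos 1-2: 'a' vs 'b' -> different
  pos 2-3: 'b' vs 'c' -> different
  pos 3-4: 'c' vs 'c' -> MATCH ('cc')
  pos 4-5: 'c' vs 'd' -> different
  pos 5-6: 'd' vs 'e' -> different
  pos 6-7: 'e' vs 'e' -> MATCH ('ee')
  pos 7-8: 'e' vs 'b' -> different
  pos 8-9: 'b' vs 'b' -> MATCH ('bb')
Consecutive identical pairs: ['cc', 'ee', 'bb']
Count: 3

3


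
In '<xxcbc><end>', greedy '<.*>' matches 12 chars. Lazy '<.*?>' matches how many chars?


Greedy '<.*>' tries to match as MUCH as possible.
Lazy '<.*?>' tries to match as LITTLE as possible.

String: '<xxcbc><end>'
Greedy '<.*>' starts at first '<' and extends to the LAST '>': '<xxcbc><end>' (12 chars)
Lazy '<.*?>' starts at first '<' and stops at the FIRST '>': '<xxcbc>' (7 chars)

7


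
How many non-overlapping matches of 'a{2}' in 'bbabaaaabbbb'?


Pattern 'a{2}' matches exactly 2 consecutive a's (greedy, non-overlapping).
String: 'bbabaaaabbbb'
Scanning for runs of a's:
  Run at pos 2: 'a' (length 1) -> 0 match(es)
  Run at pos 4: 'aaaa' (length 4) -> 2 match(es)
Matches found: ['aa', 'aa']
Total: 2

2


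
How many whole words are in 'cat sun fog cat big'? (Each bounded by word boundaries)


Word boundaries (\b) mark the start/end of each word.
Text: 'cat sun fog cat big'
Splitting by whitespace:
  Word 1: 'cat'
  Word 2: 'sun'
  Word 3: 'fog'
  Word 4: 'cat'
  Word 5: 'big'
Total whole words: 5

5


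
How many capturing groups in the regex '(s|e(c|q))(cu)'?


To count capturing groups, count each '(' that starts a group.
Pattern: '(s|e(c|q))(cu)'
Walking through the pattern:
  Position 0: '(' -> group #1
  Position 4: '(' -> group #2
  Position 10: '(' -> group #3
Total capturing groups: 3

3


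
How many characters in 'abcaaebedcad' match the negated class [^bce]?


Negated class [^bce] matches any char NOT in {b, c, e}
Scanning 'abcaaebedcad':
  pos 0: 'a' -> MATCH
  pos 1: 'b' -> no (excluded)
  pos 2: 'c' -> no (excluded)
  pos 3: 'a' -> MATCH
  pos 4: 'a' -> MATCH
  pos 5: 'e' -> no (excluded)
  pos 6: 'b' -> no (excluded)
  pos 7: 'e' -> no (excluded)
  pos 8: 'd' -> MATCH
  pos 9: 'c' -> no (excluded)
  pos 10: 'a' -> MATCH
  pos 11: 'd' -> MATCH
Total matches: 6

6


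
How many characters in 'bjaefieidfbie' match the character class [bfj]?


Character class [bfj] matches any of: {b, f, j}
Scanning string 'bjaefieidfbie' character by character:
  pos 0: 'b' -> MATCH
  pos 1: 'j' -> MATCH
  pos 2: 'a' -> no
  pos 3: 'e' -> no
  pos 4: 'f' -> MATCH
  pos 5: 'i' -> no
  pos 6: 'e' -> no
  pos 7: 'i' -> no
  pos 8: 'd' -> no
  pos 9: 'f' -> MATCH
  pos 10: 'b' -> MATCH
  pos 11: 'i' -> no
  pos 12: 'e' -> no
Total matches: 5

5


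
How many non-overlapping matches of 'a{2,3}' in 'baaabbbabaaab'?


Pattern 'a{2,3}' matches between 2 and 3 consecutive a's (greedy).
String: 'baaabbbabaaab'
Finding runs of a's and applying greedy matching:
  Run at pos 1: 'aaa' (length 3)
  Run at pos 7: 'a' (length 1)
  Run at pos 9: 'aaa' (length 3)
Matches: ['aaa', 'aaa']
Count: 2

2


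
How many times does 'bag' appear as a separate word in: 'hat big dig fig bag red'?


Scanning each word for exact match 'bag':
  Word 1: 'hat' -> no
  Word 2: 'big' -> no
  Word 3: 'dig' -> no
  Word 4: 'fig' -> no
  Word 5: 'bag' -> MATCH
  Word 6: 'red' -> no
Total matches: 1

1


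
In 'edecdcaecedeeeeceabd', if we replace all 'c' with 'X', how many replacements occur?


re.sub('c', 'X', text) replaces every occurrence of 'c' with 'X'.
Text: 'edecdcaecedeeeeceabd'
Scanning for 'c':
  pos 3: 'c' -> replacement #1
  pos 5: 'c' -> replacement #2
  pos 8: 'c' -> replacement #3
  pos 15: 'c' -> replacement #4
Total replacements: 4

4


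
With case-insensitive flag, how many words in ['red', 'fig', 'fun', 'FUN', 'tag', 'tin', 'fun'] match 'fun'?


Case-insensitive matching: compare each word's lowercase form to 'fun'.
  'red' -> lower='red' -> no
  'fig' -> lower='fig' -> no
  'fun' -> lower='fun' -> MATCH
  'FUN' -> lower='fun' -> MATCH
  'tag' -> lower='tag' -> no
  'tin' -> lower='tin' -> no
  'fun' -> lower='fun' -> MATCH
Matches: ['fun', 'FUN', 'fun']
Count: 3

3


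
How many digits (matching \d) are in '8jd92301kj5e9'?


\d matches any digit 0-9.
Scanning '8jd92301kj5e9':
  pos 0: '8' -> DIGIT
  pos 3: '9' -> DIGIT
  pos 4: '2' -> DIGIT
  pos 5: '3' -> DIGIT
  pos 6: '0' -> DIGIT
  pos 7: '1' -> DIGIT
  pos 10: '5' -> DIGIT
  pos 12: '9' -> DIGIT
Digits found: ['8', '9', '2', '3', '0', '1', '5', '9']
Total: 8

8


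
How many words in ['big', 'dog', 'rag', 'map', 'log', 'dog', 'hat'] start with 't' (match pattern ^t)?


Pattern ^t anchors to start of word. Check which words begin with 't':
  'big' -> no
  'dog' -> no
  'rag' -> no
  'map' -> no
  'log' -> no
  'dog' -> no
  'hat' -> no
Matching words: []
Count: 0

0
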